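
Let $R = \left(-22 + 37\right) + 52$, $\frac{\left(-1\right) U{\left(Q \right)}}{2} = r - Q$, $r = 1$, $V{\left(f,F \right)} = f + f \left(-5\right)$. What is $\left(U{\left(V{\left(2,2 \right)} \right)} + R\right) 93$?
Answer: $4557$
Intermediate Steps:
$V{\left(f,F \right)} = - 4 f$ ($V{\left(f,F \right)} = f - 5 f = - 4 f$)
$U{\left(Q \right)} = -2 + 2 Q$ ($U{\left(Q \right)} = - 2 \left(1 - Q\right) = -2 + 2 Q$)
$R = 67$ ($R = 15 + 52 = 67$)
$\left(U{\left(V{\left(2,2 \right)} \right)} + R\right) 93 = \left(\left(-2 + 2 \left(\left(-4\right) 2\right)\right) + 67\right) 93 = \left(\left(-2 + 2 \left(-8\right)\right) + 67\right) 93 = \left(\left(-2 - 16\right) + 67\right) 93 = \left(-18 + 67\right) 93 = 49 \cdot 93 = 4557$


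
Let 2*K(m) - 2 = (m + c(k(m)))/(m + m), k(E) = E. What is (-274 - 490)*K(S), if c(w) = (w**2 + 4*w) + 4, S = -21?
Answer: 48896/21 ≈ 2328.4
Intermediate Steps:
c(w) = 4 + w**2 + 4*w
K(m) = 1 + (4 + m**2 + 5*m)/(4*m) (K(m) = 1 + ((m + (4 + m**2 + 4*m))/(m + m))/2 = 1 + ((4 + m**2 + 5*m)/((2*m)))/2 = 1 + ((4 + m**2 + 5*m)*(1/(2*m)))/2 = 1 + ((4 + m**2 + 5*m)/(2*m))/2 = 1 + (4 + m**2 + 5*m)/(4*m))
(-274 - 490)*K(S) = (-274 - 490)*(9/4 + 1/(-21) + (1/4)*(-21)) = -764*(9/4 - 1/21 - 21/4) = -764*(-64/21) = 48896/21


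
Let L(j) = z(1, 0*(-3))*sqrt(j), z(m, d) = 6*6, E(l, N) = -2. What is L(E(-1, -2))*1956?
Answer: 70416*I*sqrt(2) ≈ 99583.0*I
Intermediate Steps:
z(m, d) = 36
L(j) = 36*sqrt(j)
L(E(-1, -2))*1956 = (36*sqrt(-2))*1956 = (36*(I*sqrt(2)))*1956 = (36*I*sqrt(2))*1956 = 70416*I*sqrt(2)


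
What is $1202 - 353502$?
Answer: $-352300$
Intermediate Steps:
$1202 - 353502 = -352300$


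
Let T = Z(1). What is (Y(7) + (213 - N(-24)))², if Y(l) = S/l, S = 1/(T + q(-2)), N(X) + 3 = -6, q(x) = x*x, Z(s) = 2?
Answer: 86955625/1764 ≈ 49295.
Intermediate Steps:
T = 2
q(x) = x²
N(X) = -9 (N(X) = -3 - 6 = -9)
S = ⅙ (S = 1/(2 + (-2)²) = 1/(2 + 4) = 1/6 = ⅙ ≈ 0.16667)
Y(l) = 1/(6*l)
(Y(7) + (213 - N(-24)))² = ((⅙)/7 + (213 - 1*(-9)))² = ((⅙)*(⅐) + (213 + 9))² = (1/42 + 222)² = (9325/42)² = 86955625/1764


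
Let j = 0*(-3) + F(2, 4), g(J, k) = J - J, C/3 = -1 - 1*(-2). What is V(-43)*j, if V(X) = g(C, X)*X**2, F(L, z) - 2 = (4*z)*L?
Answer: 0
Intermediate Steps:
F(L, z) = 2 + 4*L*z (F(L, z) = 2 + (4*z)*L = 2 + 4*L*z)
C = 3 (C = 3*(-1 - 1*(-2)) = 3*(-1 + 2) = 3*1 = 3)
g(J, k) = 0
V(X) = 0 (V(X) = 0*X**2 = 0)
j = 34 (j = 0*(-3) + (2 + 4*2*4) = 0 + (2 + 32) = 0 + 34 = 34)
V(-43)*j = 0*34 = 0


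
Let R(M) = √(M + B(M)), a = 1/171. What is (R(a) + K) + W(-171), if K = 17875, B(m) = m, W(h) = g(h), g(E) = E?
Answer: 17704 + √38/57 ≈ 17704.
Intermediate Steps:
W(h) = h
a = 1/171 ≈ 0.0058480
R(M) = √2*√M (R(M) = √(M + M) = √(2*M) = √2*√M)
(R(a) + K) + W(-171) = (√2*√(1/171) + 17875) - 171 = (√2*(√19/57) + 17875) - 171 = (√38/57 + 17875) - 171 = (17875 + √38/57) - 171 = 17704 + √38/57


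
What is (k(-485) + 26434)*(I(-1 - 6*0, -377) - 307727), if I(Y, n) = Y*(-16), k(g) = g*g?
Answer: -80515352549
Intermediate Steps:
k(g) = g²
I(Y, n) = -16*Y
(k(-485) + 26434)*(I(-1 - 6*0, -377) - 307727) = ((-485)² + 26434)*(-16*(-1 - 6*0) - 307727) = (235225 + 26434)*(-16*(-1 + 0) - 307727) = 261659*(-16*(-1) - 307727) = 261659*(16 - 307727) = 261659*(-307711) = -80515352549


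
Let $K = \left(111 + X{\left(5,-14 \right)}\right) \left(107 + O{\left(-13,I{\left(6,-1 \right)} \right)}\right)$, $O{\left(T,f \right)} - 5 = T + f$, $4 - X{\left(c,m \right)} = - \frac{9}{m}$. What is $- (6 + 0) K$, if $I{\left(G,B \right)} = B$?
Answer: $-67242$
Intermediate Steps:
$X{\left(c,m \right)} = 4 + \frac{9}{m}$ ($X{\left(c,m \right)} = 4 - - \frac{9}{m} = 4 + \frac{9}{m}$)
$O{\left(T,f \right)} = 5 + T + f$ ($O{\left(T,f \right)} = 5 + \left(T + f\right) = 5 + T + f$)
$K = 11207$ ($K = \left(111 + \left(4 + \frac{9}{-14}\right)\right) \left(107 - 9\right) = \left(111 + \left(4 + 9 \left(- \frac{1}{14}\right)\right)\right) \left(107 - 9\right) = \left(111 + \left(4 - \frac{9}{14}\right)\right) 98 = \left(111 + \frac{47}{14}\right) 98 = \frac{1601}{14} \cdot 98 = 11207$)
$- (6 + 0) K = - (6 + 0) 11207 = \left(-1\right) 6 \cdot 11207 = \left(-6\right) 11207 = -67242$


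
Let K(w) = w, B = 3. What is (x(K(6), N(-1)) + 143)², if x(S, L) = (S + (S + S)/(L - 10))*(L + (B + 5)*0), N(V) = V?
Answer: 2307361/121 ≈ 19069.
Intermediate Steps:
x(S, L) = L*(S + 2*S/(-10 + L)) (x(S, L) = (S + (S + S)/(L - 10))*(L + (3 + 5)*0) = (S + (2*S)/(-10 + L))*(L + 8*0) = (S + 2*S/(-10 + L))*(L + 0) = (S + 2*S/(-10 + L))*L = L*(S + 2*S/(-10 + L)))
(x(K(6), N(-1)) + 143)² = (-1*6*(-8 - 1)/(-10 - 1) + 143)² = (-1*6*(-9)/(-11) + 143)² = (-1*6*(-1/11)*(-9) + 143)² = (-54/11 + 143)² = (1519/11)² = 2307361/121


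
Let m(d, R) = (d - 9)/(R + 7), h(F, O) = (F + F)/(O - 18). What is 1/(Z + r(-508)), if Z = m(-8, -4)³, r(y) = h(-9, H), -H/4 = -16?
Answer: -621/113242 ≈ -0.0054838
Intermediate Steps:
H = 64 (H = -4*(-16) = 64)
h(F, O) = 2*F/(-18 + O) (h(F, O) = (2*F)/(-18 + O) = 2*F/(-18 + O))
r(y) = -9/23 (r(y) = 2*(-9)/(-18 + 64) = 2*(-9)/46 = 2*(-9)*(1/46) = -9/23)
m(d, R) = (-9 + d)/(7 + R)
Z = -4913/27 (Z = ((-9 - 8)/(7 - 4))³ = (-17/3)³ = -4913/27 ≈ -181.96)
1/(Z + r(-508)) = 1/(-4913/27 - 9/23) = 1/(-113242/621) = -621/113242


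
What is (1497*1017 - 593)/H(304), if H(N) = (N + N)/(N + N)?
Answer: 1521856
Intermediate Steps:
H(N) = 1 (H(N) = (2*N)/((2*N)) = (2*N)*(1/(2*N)) = 1)
(1497*1017 - 593)/H(304) = (1497*1017 - 593)/1 = (1522449 - 593)*1 = 1521856*1 = 1521856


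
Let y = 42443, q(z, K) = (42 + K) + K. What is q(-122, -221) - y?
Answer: -42843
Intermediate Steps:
q(z, K) = 42 + 2*K
q(-122, -221) - y = (42 + 2*(-221)) - 1*42443 = (42 - 442) - 42443 = -400 - 42443 = -42843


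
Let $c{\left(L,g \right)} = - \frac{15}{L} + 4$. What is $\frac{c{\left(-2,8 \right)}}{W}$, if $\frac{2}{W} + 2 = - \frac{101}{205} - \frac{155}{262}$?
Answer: $- \frac{3810111}{214840} \approx -17.735$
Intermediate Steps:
$W = - \frac{107420}{165657}$ ($W = \frac{2}{-2 - \left(\frac{101}{205} + \frac{155}{262}\right)} = \frac{2}{-2 - \frac{58237}{53710}} = \frac{2}{- \frac{165657}{53710}} = 2 \left(- \frac{53710}{165657}\right) = - \frac{107420}{165657} \approx -0.64845$)
$c{\left(L,g \right)} = 4 - \frac{15}{L}$
$\frac{c{\left(-2,8 \right)}}{W} = \frac{4 - \frac{15}{-2}}{- \frac{107420}{165657}} = \left(4 - - \frac{15}{2}\right) \left(- \frac{165657}{107420}\right) = \left(4 + \frac{15}{2}\right) \left(- \frac{165657}{107420}\right) = \frac{23}{2} \left(- \frac{165657}{107420}\right) = - \frac{3810111}{214840}$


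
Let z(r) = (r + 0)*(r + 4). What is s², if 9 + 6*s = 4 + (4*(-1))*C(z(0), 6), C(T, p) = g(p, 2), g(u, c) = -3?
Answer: 49/36 ≈ 1.3611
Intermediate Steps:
z(r) = r*(4 + r)
C(T, p) = -3
s = 7/6 (s = -3/2 + (4 + (4*(-1))*(-3))/6 = -3/2 + (4 - 4*(-3))/6 = -3/2 + (4 + 12)/6 = -3/2 + (⅙)*16 = -3/2 + 8/3 = 7/6 ≈ 1.1667)
s² = (7/6)² = 49/36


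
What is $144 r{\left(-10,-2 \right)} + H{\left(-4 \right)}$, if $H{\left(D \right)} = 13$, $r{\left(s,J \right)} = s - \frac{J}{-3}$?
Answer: $-1523$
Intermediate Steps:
$r{\left(s,J \right)} = s + \frac{J}{3}$ ($r{\left(s,J \right)} = s - J \left(- \frac{1}{3}\right) = s - - \frac{J}{3} = s + \frac{J}{3}$)
$144 r{\left(-10,-2 \right)} + H{\left(-4 \right)} = 144 \left(-10 + \frac{1}{3} \left(-2\right)\right) + 13 = 144 \left(-10 - \frac{2}{3}\right) + 13 = 144 \left(- \frac{32}{3}\right) + 13 = -1536 + 13 = -1523$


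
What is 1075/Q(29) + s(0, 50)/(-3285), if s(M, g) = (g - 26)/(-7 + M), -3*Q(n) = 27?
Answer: -2746601/22995 ≈ -119.44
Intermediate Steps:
Q(n) = -9 (Q(n) = -⅓*27 = -9)
s(M, g) = (-26 + g)/(-7 + M)
1075/Q(29) + s(0, 50)/(-3285) = 1075/(-9) + ((-26 + 50)/(-7 + 0))/(-3285) = 1075*(-⅑) + (24/(-7))*(-1/3285) = -1075/9 - ⅐*24*(-1/3285) = -1075/9 - 24/7*(-1/3285) = -1075/9 + 8/7665 = -2746601/22995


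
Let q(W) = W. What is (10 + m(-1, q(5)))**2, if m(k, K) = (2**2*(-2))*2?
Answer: 36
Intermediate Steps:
m(k, K) = -16 (m(k, K) = (4*(-2))*2 = -8*2 = -16)
(10 + m(-1, q(5)))**2 = (10 - 16)**2 = (-6)**2 = 36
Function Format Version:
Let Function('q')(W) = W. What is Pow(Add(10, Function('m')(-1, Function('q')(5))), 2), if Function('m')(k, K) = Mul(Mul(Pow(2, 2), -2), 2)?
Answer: 36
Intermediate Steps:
Function('m')(k, K) = -16 (Function('m')(k, K) = Mul(Mul(4, -2), 2) = Mul(-8, 2) = -16)
Pow(Add(10, Function('m')(-1, Function('q')(5))), 2) = Pow(Add(10, -16), 2) = Pow(-6, 2) = 36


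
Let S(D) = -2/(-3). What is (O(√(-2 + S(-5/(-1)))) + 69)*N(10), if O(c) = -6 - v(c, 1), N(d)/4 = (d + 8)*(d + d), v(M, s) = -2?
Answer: 93600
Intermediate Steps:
S(D) = ⅔ (S(D) = -2*(-⅓) = ⅔)
N(d) = 8*d*(8 + d) (N(d) = 4*((d + 8)*(d + d)) = 4*((8 + d)*(2*d)) = 4*(2*d*(8 + d)) = 8*d*(8 + d))
O(c) = -4 (O(c) = -6 - 1*(-2) = -6 + 2 = -4)
(O(√(-2 + S(-5/(-1)))) + 69)*N(10) = (-4 + 69)*(8*10*(8 + 10)) = 65*(8*10*18) = 65*1440 = 93600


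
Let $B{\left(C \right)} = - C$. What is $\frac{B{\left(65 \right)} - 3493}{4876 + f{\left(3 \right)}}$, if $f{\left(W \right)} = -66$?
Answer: $- \frac{1779}{2405} \approx -0.73971$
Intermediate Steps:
$\frac{B{\left(65 \right)} - 3493}{4876 + f{\left(3 \right)}} = \frac{\left(-1\right) 65 - 3493}{4876 - 66} = \frac{-65 - 3493}{4810} = \left(-3558\right) \frac{1}{4810} = - \frac{1779}{2405}$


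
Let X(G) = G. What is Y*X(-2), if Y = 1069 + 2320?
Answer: -6778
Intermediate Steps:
Y = 3389
Y*X(-2) = 3389*(-2) = -6778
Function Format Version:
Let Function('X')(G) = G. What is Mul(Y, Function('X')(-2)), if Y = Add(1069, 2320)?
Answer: -6778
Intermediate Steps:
Y = 3389
Mul(Y, Function('X')(-2)) = Mul(3389, -2) = -6778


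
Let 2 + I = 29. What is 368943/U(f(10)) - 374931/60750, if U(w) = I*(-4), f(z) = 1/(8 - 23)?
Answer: -46201193/13500 ≈ -3422.3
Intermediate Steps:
I = 27 (I = -2 + 29 = 27)
f(z) = -1/15 (f(z) = 1/(-15) = -1/15)
U(w) = -108 (U(w) = 27*(-4) = -108)
368943/U(f(10)) - 374931/60750 = 368943/(-108) - 374931/60750 = 368943*(-1/108) - 374931*1/60750 = -122981/36 - 41659/6750 = -46201193/13500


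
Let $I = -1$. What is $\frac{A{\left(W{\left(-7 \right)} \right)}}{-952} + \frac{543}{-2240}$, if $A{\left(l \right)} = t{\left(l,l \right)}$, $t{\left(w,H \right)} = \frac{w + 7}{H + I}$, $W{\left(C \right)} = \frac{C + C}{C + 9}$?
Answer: $- \frac{543}{2240} \approx -0.24241$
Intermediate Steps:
$W{\left(C \right)} = \frac{2 C}{9 + C}$
$t{\left(w,H \right)} = \frac{7 + w}{-1 + H}$ ($t{\left(w,H \right)} = \frac{w + 7}{H - 1} = \frac{7 + w}{-1 + H}$)
$A{\left(l \right)} = \frac{7 + l}{-1 + l}$
$\frac{A{\left(W{\left(-7 \right)} \right)}}{-952} + \frac{543}{-2240} = \frac{\frac{1}{-1 + 2 \left(-7\right) \frac{1}{9 - 7}} \left(7 + 2 \left(-7\right) \frac{1}{9 - 7}\right)}{-952} + \frac{543}{-2240} = \frac{7 + 2 \left(-7\right) \frac{1}{2}}{-1 + 2 \left(-7\right) \frac{1}{2}} \left(- \frac{1}{952}\right) + 543 \left(- \frac{1}{2240}\right) = \frac{7 + 2 \left(-7\right) \frac{1}{2}}{-1 + 2 \left(-7\right) \frac{1}{2}} \left(- \frac{1}{952}\right) - \frac{543}{2240} = \frac{7 - 7}{-1 - 7} \left(- \frac{1}{952}\right) - \frac{543}{2240} = \frac{1}{-8} \cdot 0 \left(- \frac{1}{952}\right) - \frac{543}{2240} = \left(- \frac{1}{8}\right) 0 \left(- \frac{1}{952}\right) - \frac{543}{2240} = 0 \left(- \frac{1}{952}\right) - \frac{543}{2240} = 0 - \frac{543}{2240} = - \frac{543}{2240}$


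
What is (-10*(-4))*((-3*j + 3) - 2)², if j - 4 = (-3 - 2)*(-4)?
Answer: 201640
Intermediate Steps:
j = 24 (j = 4 + (-3 - 2)*(-4) = 4 - 5*(-4) = 4 + 20 = 24)
(-10*(-4))*((-3*j + 3) - 2)² = (-10*(-4))*((-3*24 + 3) - 2)² = 40*((-72 + 3) - 2)² = 40*(-69 - 2)² = 40*(-71)² = 40*5041 = 201640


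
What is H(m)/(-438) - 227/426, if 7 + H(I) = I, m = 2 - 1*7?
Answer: -15719/31098 ≈ -0.50547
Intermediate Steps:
m = -5 (m = 2 - 7 = -5)
H(I) = -7 + I
H(m)/(-438) - 227/426 = (-7 - 5)/(-438) - 227/426 = -12*(-1/438) - 227*1/426 = 2/73 - 227/426 = -15719/31098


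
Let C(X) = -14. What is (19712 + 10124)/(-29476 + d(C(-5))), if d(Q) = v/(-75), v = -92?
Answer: -559425/552652 ≈ -1.0123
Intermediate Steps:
d(Q) = 92/75 (d(Q) = -92/(-75) = -92*(-1/75) = 92/75)
(19712 + 10124)/(-29476 + d(C(-5))) = (19712 + 10124)/(-29476 + 92/75) = 29836/(-2210608/75) = 29836*(-75/2210608) = -559425/552652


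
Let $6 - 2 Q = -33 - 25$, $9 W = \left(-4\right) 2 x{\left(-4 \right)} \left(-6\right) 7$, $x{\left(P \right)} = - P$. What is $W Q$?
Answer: $\frac{14336}{3} \approx 4778.7$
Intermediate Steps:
$W = \frac{448}{3}$ ($W = \frac{\left(-4\right) 2 \left(\left(-1\right) \left(-4\right)\right) \left(-6\right) 7}{9} = \frac{\left(-8\right) 4 \left(-6\right) 7}{9} = \frac{\left(-32\right) \left(-6\right) 7}{9} = \frac{192 \cdot 7}{9} = \frac{1}{9} \cdot 1344 = \frac{448}{3} \approx 149.33$)
$Q = 32$ ($Q = 3 - \frac{-33 - 25}{2} = 3 - -29 = 3 + 29 = 32$)
$W Q = \frac{448}{3} \cdot 32 = \frac{14336}{3}$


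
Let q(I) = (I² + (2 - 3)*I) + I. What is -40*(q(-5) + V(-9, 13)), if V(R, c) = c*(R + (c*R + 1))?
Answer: 64000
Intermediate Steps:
q(I) = I² (q(I) = (I² - I) + I = I²)
V(R, c) = c*(1 + R + R*c) (V(R, c) = c*(R + (R*c + 1)) = c*(R + (1 + R*c)) = c*(1 + R + R*c))
-40*(q(-5) + V(-9, 13)) = -40*((-5)² + 13*(1 - 9 - 9*13)) = -40*(25 + 13*(1 - 9 - 117)) = -40*(25 + 13*(-125)) = -40*(25 - 1625) = -40*(-1600) = 64000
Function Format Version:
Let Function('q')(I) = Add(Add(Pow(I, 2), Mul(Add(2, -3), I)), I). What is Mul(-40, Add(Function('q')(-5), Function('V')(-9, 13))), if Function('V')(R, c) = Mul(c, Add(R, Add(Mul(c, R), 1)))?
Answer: 64000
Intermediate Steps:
Function('q')(I) = Pow(I, 2) (Function('q')(I) = Add(Add(Pow(I, 2), Mul(-1, I)), I) = Pow(I, 2))
Function('V')(R, c) = Mul(c, Add(1, R, Mul(R, c))) (Function('V')(R, c) = Mul(c, Add(R, Add(Mul(R, c), 1))) = Mul(c, Add(R, Add(1, Mul(R, c)))) = Mul(c, Add(1, R, Mul(R, c))))
Mul(-40, Add(Function('q')(-5), Function('V')(-9, 13))) = Mul(-40, Add(Pow(-5, 2), Mul(13, Add(1, -9, Mul(-9, 13))))) = Mul(-40, Add(25, Mul(13, Add(1, -9, -117)))) = Mul(-40, Add(25, Mul(13, -125))) = Mul(-40, Add(25, -1625)) = Mul(-40, -1600) = 64000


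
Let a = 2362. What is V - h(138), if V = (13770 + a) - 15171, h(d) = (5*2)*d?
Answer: -419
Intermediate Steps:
h(d) = 10*d
V = 961 (V = (13770 + 2362) - 15171 = 16132 - 15171 = 961)
V - h(138) = 961 - 10*138 = 961 - 1*1380 = 961 - 1380 = -419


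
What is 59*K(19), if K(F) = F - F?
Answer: 0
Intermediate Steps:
K(F) = 0
59*K(19) = 59*0 = 0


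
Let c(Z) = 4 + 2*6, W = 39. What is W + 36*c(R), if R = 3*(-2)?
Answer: 615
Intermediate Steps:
R = -6
c(Z) = 16 (c(Z) = 4 + 12 = 16)
W + 36*c(R) = 39 + 36*16 = 39 + 576 = 615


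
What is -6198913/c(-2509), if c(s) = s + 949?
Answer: 6198913/1560 ≈ 3973.7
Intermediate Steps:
c(s) = 949 + s
-6198913/c(-2509) = -6198913/(949 - 2509) = -6198913/(-1560) = -6198913*(-1/1560) = 6198913/1560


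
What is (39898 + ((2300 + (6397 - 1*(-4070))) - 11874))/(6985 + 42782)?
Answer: 13597/16589 ≈ 0.81964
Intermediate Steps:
(39898 + ((2300 + (6397 - 1*(-4070))) - 11874))/(6985 + 42782) = (39898 + ((2300 + (6397 + 4070)) - 11874))/49767 = (39898 + ((2300 + 10467) - 11874))*(1/49767) = (39898 + (12767 - 11874))*(1/49767) = (39898 + 893)*(1/49767) = 40791*(1/49767) = 13597/16589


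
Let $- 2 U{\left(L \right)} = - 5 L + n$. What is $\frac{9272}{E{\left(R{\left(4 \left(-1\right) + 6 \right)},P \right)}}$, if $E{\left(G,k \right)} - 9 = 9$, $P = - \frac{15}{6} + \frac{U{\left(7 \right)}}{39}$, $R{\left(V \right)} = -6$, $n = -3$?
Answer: $\frac{4636}{9} \approx 515.11$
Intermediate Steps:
$U{\left(L \right)} = \frac{3}{2} + \frac{5 L}{2}$ ($U{\left(L \right)} = - \frac{- 5 L - 3}{2} = - \frac{-3 - 5 L}{2} = \frac{3}{2} + \frac{5 L}{2}$)
$P = - \frac{157}{78}$ ($P = - \frac{15}{6} + \frac{\frac{3}{2} + \frac{5}{2} \cdot 7}{39} = \left(-15\right) \frac{1}{6} + \left(\frac{3}{2} + \frac{35}{2}\right) \frac{1}{39} = - \frac{5}{2} + 19 \cdot \frac{1}{39} = - \frac{5}{2} + \frac{19}{39} = - \frac{157}{78} \approx -2.0128$)
$E{\left(G,k \right)} = 18$ ($E{\left(G,k \right)} = 9 + 9 = 18$)
$\frac{9272}{E{\left(R{\left(4 \left(-1\right) + 6 \right)},P \right)}} = \frac{9272}{18} = 9272 \cdot \frac{1}{18} = \frac{4636}{9}$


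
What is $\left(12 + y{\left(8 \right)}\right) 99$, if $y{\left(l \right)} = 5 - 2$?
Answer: $1485$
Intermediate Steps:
$y{\left(l \right)} = 3$
$\left(12 + y{\left(8 \right)}\right) 99 = \left(12 + 3\right) 99 = 15 \cdot 99 = 1485$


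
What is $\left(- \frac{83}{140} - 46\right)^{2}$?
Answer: $\frac{42549529}{19600} \approx 2170.9$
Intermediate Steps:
$\left(- \frac{83}{140} - 46\right)^{2} = \left(- \frac{6523}{140}\right)^{2} = \frac{42549529}{19600}$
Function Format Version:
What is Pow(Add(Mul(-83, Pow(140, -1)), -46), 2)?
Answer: Rational(42549529, 19600) ≈ 2170.9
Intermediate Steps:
Pow(Add(Mul(-83, Pow(140, -1)), -46), 2) = Pow(Add(Mul(-83, Rational(1, 140)), -46), 2) = Pow(Add(Rational(-83, 140), -46), 2) = Pow(Rational(-6523, 140), 2) = Rational(42549529, 19600)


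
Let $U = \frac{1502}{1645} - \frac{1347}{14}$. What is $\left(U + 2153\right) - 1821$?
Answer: $\frac{778739}{3290} \approx 236.7$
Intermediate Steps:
$U = - \frac{313541}{3290}$ ($U = 1502 \cdot \frac{1}{1645} - \frac{1347}{14} = \frac{1502}{1645} - \frac{1347}{14} = - \frac{313541}{3290} \approx -95.301$)
$\left(U + 2153\right) - 1821 = \left(- \frac{313541}{3290} + 2153\right) - 1821 = \frac{6769829}{3290} - 1821 = \frac{778739}{3290}$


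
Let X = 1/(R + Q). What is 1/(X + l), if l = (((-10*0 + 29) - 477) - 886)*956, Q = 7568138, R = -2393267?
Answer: -5174871/6599533685783 ≈ -7.8413e-7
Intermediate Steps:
l = -1275304 (l = (((0 + 29) - 477) - 886)*956 = ((29 - 477) - 886)*956 = (-448 - 886)*956 = -1334*956 = -1275304)
X = 1/5174871 (X = 1/(-2393267 + 7568138) = 1/5174871 ≈ 1.9324e-7)
1/(X + l) = 1/(1/5174871 - 1275304) = 1/(-6599533685783/5174871) = -5174871/6599533685783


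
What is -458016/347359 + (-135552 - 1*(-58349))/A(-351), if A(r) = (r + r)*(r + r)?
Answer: -252529273741/171179904636 ≈ -1.4752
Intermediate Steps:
A(r) = 4*r² (A(r) = (2*r)*(2*r) = 4*r²)
-458016/347359 + (-135552 - 1*(-58349))/A(-351) = -458016/347359 + (-135552 - 1*(-58349))/((4*(-351)²)) = -458016*1/347359 + (-135552 + 58349)/((4*123201)) = -458016/347359 - 77203/492804 = -252529273741/171179904636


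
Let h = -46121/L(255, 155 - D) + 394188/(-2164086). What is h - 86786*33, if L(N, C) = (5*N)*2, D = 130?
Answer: -51648730549651/18034050 ≈ -2.8640e+6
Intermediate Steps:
L(N, C) = 10*N
h = -329460751/18034050 (h = -46121/(10*255) + 394188/(-2164086) = -46121/2550 + 394188*(-1/2164086) = -46121*1/2550 - 65698/360681 = -2713/150 - 65698/360681 = -329460751/18034050 ≈ -18.269)
h - 86786*33 = -329460751/18034050 - 86786*33 = -329460751/18034050 - 1*2863938 = -329460751/18034050 - 2863938 = -51648730549651/18034050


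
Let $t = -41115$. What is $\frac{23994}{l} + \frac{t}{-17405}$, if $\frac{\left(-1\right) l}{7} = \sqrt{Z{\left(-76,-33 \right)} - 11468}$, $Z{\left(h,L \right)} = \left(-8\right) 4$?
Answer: $\frac{8223}{3481} + \frac{11997 i \sqrt{115}}{4025} \approx 2.3623 + 31.964 i$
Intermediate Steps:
$Z{\left(h,L \right)} = -32$
$l = - 70 i \sqrt{115}$ ($l = - 7 \sqrt{-32 - 11468} = - 7 \sqrt{-11500} = - 7 \cdot 10 i \sqrt{115} = - 70 i \sqrt{115} \approx - 750.67 i$)
$\frac{23994}{l} + \frac{t}{-17405} = \frac{23994}{\left(-70\right) i \sqrt{115}} - \frac{41115}{-17405} = 23994 \frac{i \sqrt{115}}{8050} - - \frac{8223}{3481} = \frac{11997 i \sqrt{115}}{4025} + \frac{8223}{3481} = \frac{8223}{3481} + \frac{11997 i \sqrt{115}}{4025}$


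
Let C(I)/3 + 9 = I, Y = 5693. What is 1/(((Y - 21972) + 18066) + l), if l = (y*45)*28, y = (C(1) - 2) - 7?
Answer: -1/39793 ≈ -2.5130e-5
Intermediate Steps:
C(I) = -27 + 3*I
y = -33 (y = ((-27 + 3*1) - 2) - 7 = ((-27 + 3) - 2) - 7 = (-24 - 2) - 7 = -26 - 7 = -33)
l = -41580 (l = -33*45*28 = -1485*28 = -41580)
1/(((Y - 21972) + 18066) + l) = 1/(((5693 - 21972) + 18066) - 41580) = 1/((-16279 + 18066) - 41580) = 1/(1787 - 41580) = 1/(-39793) = -1/39793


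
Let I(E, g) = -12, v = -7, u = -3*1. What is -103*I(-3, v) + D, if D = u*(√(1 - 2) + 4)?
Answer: 1224 - 3*I ≈ 1224.0 - 3.0*I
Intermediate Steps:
u = -3
D = -12 - 3*I (D = -3*(√(1 - 2) + 4) = -3*(√(-1) + 4) = -3*(I + 4) = -3*(4 + I) = -12 - 3*I ≈ -12.0 - 3.0*I)
-103*I(-3, v) + D = -103*(-12) + (-12 - 3*I) = 1236 + (-12 - 3*I) = 1224 - 3*I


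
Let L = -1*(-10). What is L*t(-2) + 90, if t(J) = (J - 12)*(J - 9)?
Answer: 1630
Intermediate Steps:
t(J) = (-12 + J)*(-9 + J)
L = 10
L*t(-2) + 90 = 10*(108 + (-2)² - 21*(-2)) + 90 = 10*(108 + 4 + 42) + 90 = 10*154 + 90 = 1540 + 90 = 1630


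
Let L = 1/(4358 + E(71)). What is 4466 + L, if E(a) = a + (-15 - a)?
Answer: 19395839/4343 ≈ 4466.0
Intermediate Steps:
E(a) = -15
L = 1/4343 (L = 1/(4358 - 15) = 1/4343 ≈ 0.00023026)
4466 + L = 4466 + 1/4343 = 19395839/4343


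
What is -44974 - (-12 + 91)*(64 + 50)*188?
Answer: -1738102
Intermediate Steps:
-44974 - (-12 + 91)*(64 + 50)*188 = -44974 - 79*114*188 = -44974 - 9006*188 = -44974 - 1*1693128 = -44974 - 1693128 = -1738102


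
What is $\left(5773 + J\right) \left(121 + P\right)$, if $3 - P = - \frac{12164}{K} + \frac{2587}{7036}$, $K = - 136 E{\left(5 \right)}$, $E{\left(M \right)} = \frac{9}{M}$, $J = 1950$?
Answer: $\frac{614750730493}{1076508} \approx 5.7106 \cdot 10^{5}$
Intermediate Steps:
$K = - \frac{1224}{5}$ ($K = - 136 \cdot \frac{9}{5} = - 136 \cdot 9 \cdot \frac{1}{5} = \left(-136\right) \frac{9}{5} = - \frac{1224}{5} \approx -244.8$)
$P = - \frac{50657477}{1076508}$ ($P = 3 - \left(- \frac{12164}{- \frac{1224}{5}} + \frac{2587}{7036}\right) = 3 - \left(\left(-12164\right) \left(- \frac{5}{1224}\right) + 2587 \cdot \frac{1}{7036}\right) = 3 - \left(\frac{15205}{306} + \frac{2587}{7036}\right) = 3 - \frac{53887001}{1076508} = - \frac{50657477}{1076508} \approx -47.057$)
$\left(5773 + J\right) \left(121 + P\right) = \left(5773 + 1950\right) \left(121 - \frac{50657477}{1076508}\right) = 7723 \cdot \frac{79599991}{1076508} = \frac{614750730493}{1076508}$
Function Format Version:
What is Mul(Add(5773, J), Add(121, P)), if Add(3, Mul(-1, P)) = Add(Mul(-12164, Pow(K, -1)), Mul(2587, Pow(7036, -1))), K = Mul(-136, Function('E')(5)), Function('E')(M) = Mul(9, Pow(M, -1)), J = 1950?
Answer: Rational(614750730493, 1076508) ≈ 5.7106e+5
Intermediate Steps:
K = Rational(-1224, 5) (K = Mul(-136, Mul(9, Pow(5, -1))) = Mul(-136, Mul(9, Rational(1, 5))) = Mul(-136, Rational(9, 5)) = Rational(-1224, 5) ≈ -244.80)
P = Rational(-50657477, 1076508) (P = Add(3, Mul(-1, Add(Mul(-12164, Pow(Rational(-1224, 5), -1)), Mul(2587, Pow(7036, -1))))) = Add(3, Mul(-1, Add(Mul(-12164, Rational(-5, 1224)), Mul(2587, Rational(1, 7036))))) = Add(3, Mul(-1, Add(Rational(15205, 306), Rational(2587, 7036)))) = Add(3, Mul(-1, Rational(53887001, 1076508))) = Add(3, Rational(-53887001, 1076508)) = Rational(-50657477, 1076508) ≈ -47.057)
Mul(Add(5773, J), Add(121, P)) = Mul(Add(5773, 1950), Add(121, Rational(-50657477, 1076508))) = Mul(7723, Rational(79599991, 1076508)) = Rational(614750730493, 1076508)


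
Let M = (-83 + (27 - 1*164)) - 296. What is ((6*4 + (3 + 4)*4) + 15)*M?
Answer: -34572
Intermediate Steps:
M = -516 (M = (-83 + (27 - 164)) - 296 = (-83 - 137) - 296 = -220 - 296 = -516)
((6*4 + (3 + 4)*4) + 15)*M = ((6*4 + (3 + 4)*4) + 15)*(-516) = ((24 + 7*4) + 15)*(-516) = ((24 + 28) + 15)*(-516) = (52 + 15)*(-516) = 67*(-516) = -34572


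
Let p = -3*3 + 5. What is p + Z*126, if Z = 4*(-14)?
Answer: -7060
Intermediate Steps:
p = -4 (p = -9 + 5 = -4)
Z = -56
p + Z*126 = -4 - 56*126 = -4 - 7056 = -7060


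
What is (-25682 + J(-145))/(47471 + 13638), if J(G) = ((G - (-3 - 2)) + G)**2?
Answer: 55543/61109 ≈ 0.90892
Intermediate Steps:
J(G) = (5 + 2*G)**2 (J(G) = ((G - 1*(-5)) + G)**2 = ((G + 5) + G)**2 = ((5 + G) + G)**2 = (5 + 2*G)**2)
(-25682 + J(-145))/(47471 + 13638) = (-25682 + (5 + 2*(-145))**2)/(47471 + 13638) = (-25682 + (5 - 290)**2)/61109 = (-25682 + (-285)**2)*(1/61109) = (-25682 + 81225)*(1/61109) = 55543*(1/61109) = 55543/61109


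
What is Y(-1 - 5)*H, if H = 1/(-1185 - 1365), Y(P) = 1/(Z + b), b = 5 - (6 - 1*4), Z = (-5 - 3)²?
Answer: -1/170850 ≈ -5.8531e-6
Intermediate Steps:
Z = 64 (Z = (-8)² = 64)
b = 3 (b = 5 - (6 - 4) = 5 - 1*2 = 5 - 2 = 3)
Y(P) = 1/67 (Y(P) = 1/(64 + 3) = 1/67)
H = -1/2550 (H = 1/(-2550) = -1/2550 ≈ -0.00039216)
Y(-1 - 5)*H = (1/67)*(-1/2550) = -1/170850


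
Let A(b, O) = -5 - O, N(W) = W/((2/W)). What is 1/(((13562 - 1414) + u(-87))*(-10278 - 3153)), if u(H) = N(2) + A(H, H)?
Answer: -1/164287992 ≈ -6.0869e-9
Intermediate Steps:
N(W) = W²/2 (N(W) = W*(W/2) = W²/2)
u(H) = -3 - H (u(H) = (½)*2² + (-5 - H) = (½)*4 + (-5 - H) = 2 + (-5 - H) = -3 - H)
1/(((13562 - 1414) + u(-87))*(-10278 - 3153)) = 1/(((13562 - 1414) + (-3 - 1*(-87)))*(-10278 - 3153)) = 1/((12148 + (-3 + 87))*(-13431)) = 1/((12148 + 84)*(-13431)) = 1/(12232*(-13431)) = 1/(-164287992) = -1/164287992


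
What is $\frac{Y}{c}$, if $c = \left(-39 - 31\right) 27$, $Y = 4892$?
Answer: $- \frac{2446}{945} \approx -2.5884$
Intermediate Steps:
$c = -1890$ ($c = \left(-70\right) 27 = -1890$)
$\frac{Y}{c} = \frac{4892}{-1890} = 4892 \left(- \frac{1}{1890}\right) = - \frac{2446}{945}$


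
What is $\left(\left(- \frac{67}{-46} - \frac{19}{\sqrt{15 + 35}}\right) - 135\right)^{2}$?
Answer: $\frac{943793163}{52900} + \frac{116717 \sqrt{2}}{230} \approx 18559.0$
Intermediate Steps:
$\left(\left(- \frac{67}{-46} - \frac{19}{\sqrt{15 + 35}}\right) - 135\right)^{2} = \left(\left(\left(-67\right) \left(- \frac{1}{46}\right) - \frac{19}{\sqrt{50}}\right) - 135\right)^{2} = \left(\left(\frac{67}{46} - \frac{19}{5 \sqrt{2}}\right) - 135\right)^{2} = \left(\left(\frac{67}{46} - 19 \frac{\sqrt{2}}{10}\right) - 135\right)^{2} = \left(\left(\frac{67}{46} - \frac{19 \sqrt{2}}{10}\right) - 135\right)^{2} = \left(- \frac{6143}{46} - \frac{19 \sqrt{2}}{10}\right)^{2}$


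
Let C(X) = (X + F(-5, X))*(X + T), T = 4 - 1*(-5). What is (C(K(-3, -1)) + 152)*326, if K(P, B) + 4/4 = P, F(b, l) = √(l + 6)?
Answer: 43032 + 1630*√2 ≈ 45337.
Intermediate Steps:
F(b, l) = √(6 + l)
T = 9 (T = 4 + 5 = 9)
K(P, B) = -1 + P
C(X) = (9 + X)*(X + √(6 + X)) (C(X) = (X + √(6 + X))*(X + 9) = (X + √(6 + X))*(9 + X) = (9 + X)*(X + √(6 + X)))
(C(K(-3, -1)) + 152)*326 = (((-1 - 3)² + 9*(-1 - 3) + 9*√(6 + (-1 - 3)) + (-1 - 3)*√(6 + (-1 - 3))) + 152)*326 = (((-4)² + 9*(-4) + 9*√(6 - 4) - 4*√(6 - 4)) + 152)*326 = ((16 - 36 + 9*√2 - 4*√2) + 152)*326 = ((-20 + 5*√2) + 152)*326 = (132 + 5*√2)*326 = 43032 + 1630*√2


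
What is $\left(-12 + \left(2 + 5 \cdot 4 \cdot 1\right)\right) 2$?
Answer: $20$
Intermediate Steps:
$\left(-12 + \left(2 + 5 \cdot 4 \cdot 1\right)\right) 2 = \left(-12 + \left(2 + 20 \cdot 1\right)\right) 2 = \left(-12 + \left(2 + 20\right)\right) 2 = \left(-12 + 22\right) 2 = 10 \cdot 2 = 20$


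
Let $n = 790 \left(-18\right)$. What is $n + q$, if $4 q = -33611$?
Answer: $- \frac{90491}{4} \approx -22623.0$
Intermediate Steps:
$q = - \frac{33611}{4}$ ($q = \frac{1}{4} \left(-33611\right) = - \frac{33611}{4} \approx -8402.8$)
$n = -14220$
$n + q = -14220 - \frac{33611}{4} = - \frac{90491}{4}$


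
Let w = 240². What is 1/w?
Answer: 1/57600 ≈ 1.7361e-5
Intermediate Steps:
w = 57600
1/w = 1/57600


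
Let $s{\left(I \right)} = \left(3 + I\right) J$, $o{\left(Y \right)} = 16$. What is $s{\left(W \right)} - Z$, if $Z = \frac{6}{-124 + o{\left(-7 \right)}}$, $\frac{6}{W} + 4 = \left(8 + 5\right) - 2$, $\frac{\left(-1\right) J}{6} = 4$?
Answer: $- \frac{11657}{126} \approx -92.516$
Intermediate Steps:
$J = -24$ ($J = \left(-6\right) 4 = -24$)
$W = \frac{6}{7}$ ($W = \frac{6}{-4 + \left(\left(8 + 5\right) - 2\right)} = \frac{6}{-4 + \left(13 - 2\right)} = \frac{6}{-4 + 11} = \frac{6}{7} \approx 0.85714$)
$s{\left(I \right)} = -72 - 24 I$ ($s{\left(I \right)} = \left(3 + I\right) \left(-24\right) = -72 - 24 I$)
$Z = - \frac{1}{18}$ ($Z = \frac{6}{-124 + 16} = \frac{6}{-108} = 6 \left(- \frac{1}{108}\right) = - \frac{1}{18} \approx -0.055556$)
$s{\left(W \right)} - Z = \left(-72 - \frac{144}{7}\right) - - \frac{1}{18} = \left(-72 - \frac{144}{7}\right) + \frac{1}{18} = - \frac{648}{7} + \frac{1}{18} = - \frac{11657}{126}$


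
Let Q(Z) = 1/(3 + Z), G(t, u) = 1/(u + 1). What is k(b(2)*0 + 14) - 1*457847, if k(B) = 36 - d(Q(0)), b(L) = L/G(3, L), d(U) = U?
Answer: -1373434/3 ≈ -4.5781e+5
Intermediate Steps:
G(t, u) = 1/(1 + u)
b(L) = L*(1 + L) (b(L) = L/(1/(1 + L)) = L*(1 + L))
k(B) = 107/3 (k(B) = 36 - 1/(3 + 0) = 36 - 1/3 = 36 - 1*⅓ = 36 - ⅓ = 107/3)
k(b(2)*0 + 14) - 1*457847 = 107/3 - 1*457847 = 107/3 - 457847 = -1373434/3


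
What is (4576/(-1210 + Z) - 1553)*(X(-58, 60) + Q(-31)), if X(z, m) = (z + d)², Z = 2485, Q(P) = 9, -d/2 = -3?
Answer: -5359528787/1275 ≈ -4.2036e+6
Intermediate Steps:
d = 6 (d = -2*(-3) = 6)
X(z, m) = (6 + z)² (X(z, m) = (z + 6)² = (6 + z)²)
(4576/(-1210 + Z) - 1553)*(X(-58, 60) + Q(-31)) = (4576/(-1210 + 2485) - 1553)*((6 - 58)² + 9) = (4576/1275 - 1553)*((-52)² + 9) = (4576*(1/1275) - 1553)*(2704 + 9) = (4576/1275 - 1553)*2713 = -1975499/1275*2713 = -5359528787/1275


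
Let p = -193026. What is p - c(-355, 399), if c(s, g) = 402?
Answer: -193428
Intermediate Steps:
p - c(-355, 399) = -193026 - 1*402 = -193026 - 402 = -193428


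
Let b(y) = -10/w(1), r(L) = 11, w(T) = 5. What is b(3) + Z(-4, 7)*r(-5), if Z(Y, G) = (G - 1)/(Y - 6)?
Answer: -43/5 ≈ -8.6000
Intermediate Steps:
Z(Y, G) = (-1 + G)/(-6 + Y)
b(y) = -2 (b(y) = -10/5 = -10*1/5 = -2)
b(3) + Z(-4, 7)*r(-5) = -2 + ((-1 + 7)/(-6 - 4))*11 = -2 + (6/(-10))*11 = -2 - 1/10*6*11 = -2 - 3/5*11 = -2 - 33/5 = -43/5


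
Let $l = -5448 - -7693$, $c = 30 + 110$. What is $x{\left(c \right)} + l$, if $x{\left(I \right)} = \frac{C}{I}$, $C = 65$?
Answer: $\frac{62873}{28} \approx 2245.5$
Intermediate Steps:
$c = 140$
$l = 2245$ ($l = -5448 + 7693 = 2245$)
$x{\left(I \right)} = \frac{65}{I}$
$x{\left(c \right)} + l = \frac{65}{140} + 2245 = 65 \cdot \frac{1}{140} + 2245 = \frac{13}{28} + 2245 = \frac{62873}{28}$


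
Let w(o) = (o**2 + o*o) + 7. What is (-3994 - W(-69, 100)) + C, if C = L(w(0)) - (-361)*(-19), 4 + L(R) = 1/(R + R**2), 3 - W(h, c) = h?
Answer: -612023/56 ≈ -10929.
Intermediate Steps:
W(h, c) = 3 - h
w(o) = 7 + 2*o**2 (w(o) = (o**2 + o**2) + 7 = 2*o**2 + 7 = 7 + 2*o**2)
L(R) = -4 + 1/(R + R**2)
C = -384327/56 (C = (1 - 4*(7 + 2*0**2) - 4*(7 + 2*0**2)**2)/((7 + 2*0**2)*(1 + (7 + 2*0**2))) - (-361)*(-19) = (1 - 4*(7 + 2*0) - 4*(7 + 2*0)**2)/((7 + 2*0)*(1 + (7 + 2*0))) - 1*6859 = (1 - 4*(7 + 0) - 4*(7 + 0)**2)/((7 + 0)*(1 + (7 + 0))) - 6859 = (1 - 4*7 - 4*7**2)/(7*(1 + 7)) - 6859 = (1/7)*(1 - 28 - 4*49)/8 - 6859 = (1/7)*(1/8)*(1 - 28 - 196) - 6859 = (1/7)*(1/8)*(-223) - 6859 = -223/56 - 6859 = -384327/56 ≈ -6863.0)
(-3994 - W(-69, 100)) + C = (-3994 - (3 - 1*(-69))) - 384327/56 = (-3994 - (3 + 69)) - 384327/56 = (-3994 - 1*72) - 384327/56 = (-3994 - 72) - 384327/56 = -4066 - 384327/56 = -612023/56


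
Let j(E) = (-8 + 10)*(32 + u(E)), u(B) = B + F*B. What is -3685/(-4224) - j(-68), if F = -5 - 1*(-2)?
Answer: -128689/384 ≈ -335.13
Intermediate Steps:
F = -3 (F = -5 + 2 = -3)
u(B) = -2*B (u(B) = B - 3*B = -2*B)
j(E) = 64 - 4*E (j(E) = (-8 + 10)*(32 - 2*E) = 2*(32 - 2*E) = 64 - 4*E)
-3685/(-4224) - j(-68) = -3685/(-4224) - (64 - 4*(-68)) = -3685*(-1/4224) - (64 + 272) = 335/384 - 1*336 = 335/384 - 336 = -128689/384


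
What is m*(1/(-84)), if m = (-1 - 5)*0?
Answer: 0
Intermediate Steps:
m = 0 (m = -6*0 = 0)
m*(1/(-84)) = 0*(1/(-84)) = 0*(1*(-1/84)) = 0*(-1/84) = 0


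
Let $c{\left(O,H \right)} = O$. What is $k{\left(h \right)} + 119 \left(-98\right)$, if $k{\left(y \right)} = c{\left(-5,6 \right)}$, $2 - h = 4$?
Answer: $-11667$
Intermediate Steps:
$h = -2$ ($h = 2 - 4 = -2$)
$k{\left(y \right)} = -5$
$k{\left(h \right)} + 119 \left(-98\right) = -5 + 119 \left(-98\right) = -5 - 11662 = -11667$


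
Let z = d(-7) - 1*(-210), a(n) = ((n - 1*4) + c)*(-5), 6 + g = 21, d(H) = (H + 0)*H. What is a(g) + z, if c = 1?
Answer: 199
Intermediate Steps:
d(H) = H**2 (d(H) = H*H = H**2)
g = 15 (g = -6 + 21 = 15)
a(n) = 15 - 5*n (a(n) = ((n - 1*4) + 1)*(-5) = ((n - 4) + 1)*(-5) = ((-4 + n) + 1)*(-5) = (-3 + n)*(-5) = 15 - 5*n)
z = 259 (z = (-7)**2 - 1*(-210) = 49 + 210 = 259)
a(g) + z = (15 - 5*15) + 259 = (15 - 75) + 259 = -60 + 259 = 199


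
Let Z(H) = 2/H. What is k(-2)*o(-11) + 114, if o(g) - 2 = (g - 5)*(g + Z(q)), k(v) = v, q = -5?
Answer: -1274/5 ≈ -254.80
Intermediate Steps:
o(g) = 2 + (-5 + g)*(-⅖ + g) (o(g) = 2 + (g - 5)*(g + 2/(-5)) = 2 + (-5 + g)*(g + 2*(-⅕)) = 2 + (-5 + g)*(g - ⅖) = 2 + (-5 + g)*(-⅖ + g))
k(-2)*o(-11) + 114 = -2*(4 + (-11)² - 27/5*(-11)) + 114 = -2*(4 + 121 + 297/5) + 114 = -2*922/5 + 114 = -1844/5 + 114 = -1274/5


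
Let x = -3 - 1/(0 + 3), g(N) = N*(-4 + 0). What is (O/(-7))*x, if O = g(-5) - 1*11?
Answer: 30/7 ≈ 4.2857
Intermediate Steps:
g(N) = -4*N (g(N) = N*(-4) = -4*N)
O = 9 (O = -4*(-5) - 1*11 = 20 - 11 = 9)
x = -10/3 (x = -3 - 1/3 = -10/3 ≈ -3.3333)
(O/(-7))*x = (9/(-7))*(-10/3) = -1/7*9*(-10/3) = -9/7*(-10/3) = 30/7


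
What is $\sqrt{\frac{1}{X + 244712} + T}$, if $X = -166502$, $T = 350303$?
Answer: $\frac{\sqrt{238081647413390}}{26070} \approx 591.86$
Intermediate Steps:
$\sqrt{\frac{1}{X + 244712} + T} = \sqrt{\frac{1}{-166502 + 244712} + 350303} = \sqrt{\frac{1}{78210} + 350303} = \sqrt{\frac{27397197631}{78210}} = \frac{\sqrt{238081647413390}}{26070}$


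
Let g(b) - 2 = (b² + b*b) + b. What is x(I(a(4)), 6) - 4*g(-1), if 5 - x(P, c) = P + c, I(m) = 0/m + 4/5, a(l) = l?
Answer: -69/5 ≈ -13.800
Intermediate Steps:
I(m) = ⅘ (I(m) = 0 + 4*(⅕) = 0 + ⅘ = ⅘)
g(b) = 2 + b + 2*b² (g(b) = 2 + ((b² + b*b) + b) = 2 + ((b² + b²) + b) = 2 + (2*b² + b) = 2 + (b + 2*b²) = 2 + b + 2*b²)
x(P, c) = 5 - P - c (x(P, c) = 5 - (P + c) = 5 + (-P - c) = 5 - P - c)
x(I(a(4)), 6) - 4*g(-1) = (5 - 1*⅘ - 1*6) - 4*(2 - 1 + 2*(-1)²) = (5 - ⅘ - 6) - 4*(2 - 1 + 2*1) = -9/5 - 4*(2 - 1 + 2) = -9/5 - 4*3 = -9/5 - 12 = -69/5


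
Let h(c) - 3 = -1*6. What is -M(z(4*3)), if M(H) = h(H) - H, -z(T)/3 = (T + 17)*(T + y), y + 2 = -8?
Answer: -171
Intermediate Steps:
y = -10 (y = -2 - 8 = -10)
h(c) = -3 (h(c) = 3 - 1*6 = 3 - 6 = -3)
z(T) = -3*(-10 + T)*(17 + T) (z(T) = -3*(T + 17)*(T - 10) = -3*(17 + T)*(-10 + T) = -3*(-10 + T)*(17 + T))
M(H) = -3 - H
-M(z(4*3)) = -(-3 - (510 - 84*3 - 3*(4*3)**2)) = -(-3 - (510 - 21*12 - 3*12**2)) = -(-3 - (510 - 252 - 3*144)) = -(-3 - (510 - 252 - 432)) = -(-3 - 1*(-174)) = -(-3 + 174) = -1*171 = -171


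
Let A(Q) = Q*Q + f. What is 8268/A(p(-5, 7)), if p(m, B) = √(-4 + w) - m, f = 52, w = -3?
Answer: 2067/20 - 2067*I*√7/140 ≈ 103.35 - 39.063*I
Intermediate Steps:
p(m, B) = -m + I*√7 (p(m, B) = √(-4 - 3) - m = √(-7) - m = I*√7 - m = -m + I*√7)
A(Q) = 52 + Q² (A(Q) = Q*Q + 52 = Q² + 52 = 52 + Q²)
8268/A(p(-5, 7)) = 8268/(52 + (-1*(-5) + I*√7)²) = 8268/(52 + (5 + I*√7)²)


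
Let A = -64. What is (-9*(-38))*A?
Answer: -21888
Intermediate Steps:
(-9*(-38))*A = -9*(-38)*(-64) = 342*(-64) = -21888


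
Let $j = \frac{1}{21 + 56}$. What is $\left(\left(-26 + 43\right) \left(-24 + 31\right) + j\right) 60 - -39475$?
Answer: $\frac{3589415}{77} \approx 46616.0$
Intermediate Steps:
$j = \frac{1}{77} \approx 0.012987$
$\left(\left(-26 + 43\right) \left(-24 + 31\right) + j\right) 60 - -39475 = \left(\left(-26 + 43\right) \left(-24 + 31\right) + \frac{1}{77}\right) 60 - -39475 = \left(17 \cdot 7 + \frac{1}{77}\right) 60 + 39475 = \left(119 + \frac{1}{77}\right) 60 + 39475 = \frac{9164}{77} \cdot 60 + 39475 = \frac{549840}{77} + 39475 = \frac{3589415}{77}$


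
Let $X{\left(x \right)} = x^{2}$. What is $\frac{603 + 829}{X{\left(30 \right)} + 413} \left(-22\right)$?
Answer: $- \frac{31504}{1313} \approx -23.994$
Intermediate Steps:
$\frac{603 + 829}{X{\left(30 \right)} + 413} \left(-22\right) = \frac{603 + 829}{30^{2} + 413} \left(-22\right) = \frac{1432}{900 + 413} \left(-22\right) = \frac{1432}{1313} \left(-22\right) = - \frac{31504}{1313}$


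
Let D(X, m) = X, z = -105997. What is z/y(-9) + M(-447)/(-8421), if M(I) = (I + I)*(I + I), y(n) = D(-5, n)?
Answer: 296201519/14035 ≈ 21105.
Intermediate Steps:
y(n) = -5
M(I) = 4*I² (M(I) = (2*I)*(2*I) = 4*I²)
z/y(-9) + M(-447)/(-8421) = -105997/(-5) + (4*(-447)²)/(-8421) = -105997*(-⅕) + (4*199809)*(-1/8421) = 105997/5 + 799236*(-1/8421) = 105997/5 - 266412/2807 = 296201519/14035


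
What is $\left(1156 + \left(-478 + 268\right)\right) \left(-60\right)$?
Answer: $-56760$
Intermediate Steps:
$\left(1156 + \left(-478 + 268\right)\right) \left(-60\right) = \left(1156 - 210\right) \left(-60\right) = 946 \left(-60\right) = -56760$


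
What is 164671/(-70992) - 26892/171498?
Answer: -5024977337/2029164336 ≈ -2.4764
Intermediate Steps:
164671/(-70992) - 26892/171498 = 164671*(-1/70992) - 26892*1/171498 = -164671/70992 - 4482/28583 = -5024977337/2029164336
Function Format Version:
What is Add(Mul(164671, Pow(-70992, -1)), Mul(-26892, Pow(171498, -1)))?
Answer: Rational(-5024977337, 2029164336) ≈ -2.4764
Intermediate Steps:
Add(Mul(164671, Pow(-70992, -1)), Mul(-26892, Pow(171498, -1))) = Add(Mul(164671, Rational(-1, 70992)), Mul(-26892, Rational(1, 171498))) = Add(Rational(-164671, 70992), Rational(-4482, 28583)) = Rational(-5024977337, 2029164336)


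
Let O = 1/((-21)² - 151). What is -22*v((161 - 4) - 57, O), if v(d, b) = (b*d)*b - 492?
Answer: 9102962/841 ≈ 10824.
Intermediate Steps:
O = 1/290 (O = 1/(441 - 151) = 1/290 ≈ 0.0034483)
v(d, b) = -492 + d*b² (v(d, b) = d*b² - 492 = -492 + d*b²)
-22*v((161 - 4) - 57, O) = -22*(-492 + ((161 - 4) - 57)*(1/290)²) = -22*(-492 + (157 - 57)*(1/84100)) = -22*(-492 + 100*(1/84100)) = -22*(-492 + 1/841) = -22*(-413771/841) = 9102962/841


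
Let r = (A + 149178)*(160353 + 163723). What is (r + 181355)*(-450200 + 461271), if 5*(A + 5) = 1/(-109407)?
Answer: 292779515369004520559/547035 ≈ 5.3521e+14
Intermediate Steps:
A = -2735176/547035 (A = -5 + (⅕)/(-109407) = -5 + (⅕)*(-1/109407) = -5 - 1/547035 = -2735176/547035 ≈ -5.0000)
r = 26445525882252104/547035 (r = (-2735176/547035 + 149178)*(160353 + 163723) = (81602852054/547035)*324076 = 26445525882252104/547035 ≈ 4.8343e+10)
(r + 181355)*(-450200 + 461271) = (26445525882252104/547035 + 181355)*(-450200 + 461271) = (26445625089784529/547035)*11071 = 292779515369004520559/547035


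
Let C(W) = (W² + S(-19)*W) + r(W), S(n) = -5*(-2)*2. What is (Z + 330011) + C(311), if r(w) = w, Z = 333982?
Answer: 767245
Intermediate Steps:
S(n) = 20 (S(n) = 10*2 = 20)
C(W) = W² + 21*W (C(W) = (W² + 20*W) + W = W² + 21*W)
(Z + 330011) + C(311) = (333982 + 330011) + 311*(21 + 311) = 663993 + 311*332 = 663993 + 103252 = 767245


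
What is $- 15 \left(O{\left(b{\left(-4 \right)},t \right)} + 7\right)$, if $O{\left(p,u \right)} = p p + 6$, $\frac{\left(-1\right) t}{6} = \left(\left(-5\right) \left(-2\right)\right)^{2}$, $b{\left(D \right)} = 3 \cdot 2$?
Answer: $-735$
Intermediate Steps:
$b{\left(D \right)} = 6$
$t = -600$ ($t = - 6 \left(\left(-5\right) \left(-2\right)\right)^{2} = - 6 \cdot 10^{2} = \left(-6\right) 100 = -600$)
$O{\left(p,u \right)} = 6 + p^{2}$ ($O{\left(p,u \right)} = p^{2} + 6 = 6 + p^{2}$)
$- 15 \left(O{\left(b{\left(-4 \right)},t \right)} + 7\right) = - 15 \left(\left(6 + 6^{2}\right) + 7\right) = - 15 \left(\left(6 + 36\right) + 7\right) = - 15 \left(42 + 7\right) = \left(-15\right) 49 = -735$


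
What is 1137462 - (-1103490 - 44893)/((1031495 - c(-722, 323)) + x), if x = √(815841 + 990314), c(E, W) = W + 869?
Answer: 1207442650010180197/1061522465654 - 1148383*√1806155/1061522465654 ≈ 1.1375e+6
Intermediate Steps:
c(E, W) = 869 + W
x = √1806155 ≈ 1343.9
1137462 - (-1103490 - 44893)/((1031495 - c(-722, 323)) + x) = 1137462 - (-1103490 - 44893)/((1031495 - (869 + 323)) + √1806155) = 1137462 - (-1148383)/((1031495 - 1*1192) + √1806155) = 1137462 - (-1148383)/((1031495 - 1192) + √1806155) = 1137462 - (-1148383)/(1030303 + √1806155) = 1137462 + 1148383/(1030303 + √1806155)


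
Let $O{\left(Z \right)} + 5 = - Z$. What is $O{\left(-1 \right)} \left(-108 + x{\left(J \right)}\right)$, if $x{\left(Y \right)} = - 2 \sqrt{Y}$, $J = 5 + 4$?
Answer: $456$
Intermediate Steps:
$J = 9$
$O{\left(Z \right)} = -5 - Z$
$O{\left(-1 \right)} \left(-108 + x{\left(J \right)}\right) = \left(-5 - -1\right) \left(-108 - 2 \sqrt{9}\right) = \left(-5 + 1\right) \left(-108 - 6\right) = - 4 \left(-108 - 6\right) = \left(-4\right) \left(-114\right) = 456$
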